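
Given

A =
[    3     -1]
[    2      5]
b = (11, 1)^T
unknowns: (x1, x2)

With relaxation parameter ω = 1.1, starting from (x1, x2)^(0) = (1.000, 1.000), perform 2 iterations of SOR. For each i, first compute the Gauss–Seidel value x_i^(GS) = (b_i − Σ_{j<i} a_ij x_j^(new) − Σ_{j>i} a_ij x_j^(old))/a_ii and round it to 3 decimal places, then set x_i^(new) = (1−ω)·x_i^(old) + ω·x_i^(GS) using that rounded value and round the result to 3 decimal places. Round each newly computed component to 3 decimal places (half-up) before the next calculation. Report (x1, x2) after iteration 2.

Iteration 1:
  x1: GS value = (11 - (-1)·1.000) / (3) = 4.000;  x1 ← (1−ω)·1.000 + ω·4.000 = 4.300
  x2: GS value = (1 - (2)·4.300) / (5) = -1.520;  x2 ← (1−ω)·1.000 + ω·-1.520 = -1.772
Iteration 2:
  x1: GS value = (11 - (-1)·-1.772) / (3) = 3.076;  x1 ← (1−ω)·4.300 + ω·3.076 = 2.954
  x2: GS value = (1 - (2)·2.954) / (5) = -0.982;  x2 ← (1−ω)·-1.772 + ω·-0.982 = -0.903

(2.954, -0.903)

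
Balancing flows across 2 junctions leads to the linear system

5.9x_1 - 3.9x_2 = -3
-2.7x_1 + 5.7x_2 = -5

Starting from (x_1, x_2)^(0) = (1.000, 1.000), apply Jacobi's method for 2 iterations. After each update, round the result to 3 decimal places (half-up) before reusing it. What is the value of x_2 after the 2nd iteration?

Iteration 1:
  x_1 = (-3 - (-3.9)·1.000) / (5.9) = 0.153
  x_2 = (-5 - (-2.7)·1.000) / (5.7) = -0.404
Iteration 2:
  x_1 = (-3 - (-3.9)·-0.404) / (5.9) = -0.776
  x_2 = (-5 - (-2.7)·0.153) / (5.7) = -0.805

-0.805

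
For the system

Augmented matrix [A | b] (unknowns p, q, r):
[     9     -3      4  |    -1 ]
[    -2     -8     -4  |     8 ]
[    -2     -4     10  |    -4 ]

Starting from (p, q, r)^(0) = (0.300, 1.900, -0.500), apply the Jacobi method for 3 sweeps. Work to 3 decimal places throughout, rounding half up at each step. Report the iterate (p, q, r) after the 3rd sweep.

(-0.318, -0.566, -1.073)

Iteration 1:
  p = (-1 - (-3)·1.900 - (4)·-0.500) / (9) = 0.744
  q = (8 - (-2)·0.300 - (-4)·-0.500) / (-8) = -0.825
  r = (-4 - (-2)·0.300 - (-4)·1.900) / (10) = 0.420
Iteration 2:
  p = (-1 - (-3)·-0.825 - (4)·0.420) / (9) = -0.573
  q = (8 - (-2)·0.744 - (-4)·0.420) / (-8) = -1.396
  r = (-4 - (-2)·0.744 - (-4)·-0.825) / (10) = -0.581
Iteration 3:
  p = (-1 - (-3)·-1.396 - (4)·-0.581) / (9) = -0.318
  q = (8 - (-2)·-0.573 - (-4)·-0.581) / (-8) = -0.566
  r = (-4 - (-2)·-0.573 - (-4)·-1.396) / (10) = -1.073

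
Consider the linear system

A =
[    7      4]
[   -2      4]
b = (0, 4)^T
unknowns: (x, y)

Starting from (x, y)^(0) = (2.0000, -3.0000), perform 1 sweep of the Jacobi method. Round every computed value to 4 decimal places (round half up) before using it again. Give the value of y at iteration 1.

2.0000

Iteration 1:
  x = (0 - (4)·-3.0000) / (7) = 1.7143
  y = (4 - (-2)·2.0000) / (4) = 2.0000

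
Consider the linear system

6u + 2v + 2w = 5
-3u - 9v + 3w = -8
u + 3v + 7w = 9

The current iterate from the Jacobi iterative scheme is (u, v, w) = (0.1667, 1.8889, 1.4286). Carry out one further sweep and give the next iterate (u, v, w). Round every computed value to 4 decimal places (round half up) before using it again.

(-0.2725, 1.3095, 0.4524)

One sweep:
  u = (5 - (2)·1.8889 - (2)·1.4286) / (6) = -0.2725
  v = (-8 - (-3)·0.1667 - (3)·1.4286) / (-9) = 1.3095
  w = (9 - (1)·0.1667 - (3)·1.8889) / (7) = 0.4524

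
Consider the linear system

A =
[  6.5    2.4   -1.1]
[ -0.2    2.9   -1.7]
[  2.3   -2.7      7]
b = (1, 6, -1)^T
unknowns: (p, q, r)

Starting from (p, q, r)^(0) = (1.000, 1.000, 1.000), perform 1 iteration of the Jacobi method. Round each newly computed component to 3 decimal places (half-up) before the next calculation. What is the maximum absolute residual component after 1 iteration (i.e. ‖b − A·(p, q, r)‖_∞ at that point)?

7.063

Iteration 1:
  p = (1 - (2.4)·1.000 - (-1.1)·1.000) / (6.5) = -0.046
  q = (6 - (-0.2)·1.000 - (-1.7)·1.000) / (2.9) = 2.724
  r = (-1 - (2.3)·1.000 - (-2.7)·1.000) / (7) = -0.086
Residual b − A·x = (-5.333, -2.055, 7.063); ∞-norm = 7.063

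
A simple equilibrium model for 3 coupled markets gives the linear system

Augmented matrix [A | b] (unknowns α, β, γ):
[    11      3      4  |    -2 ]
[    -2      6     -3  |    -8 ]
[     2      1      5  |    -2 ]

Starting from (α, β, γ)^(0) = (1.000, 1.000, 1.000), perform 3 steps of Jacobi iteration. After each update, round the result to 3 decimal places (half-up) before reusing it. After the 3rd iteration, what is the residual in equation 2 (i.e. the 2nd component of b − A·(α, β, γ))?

Iteration 1:
  α = (-2 - (3)·1.000 - (4)·1.000) / (11) = -0.818
  β = (-8 - (-2)·1.000 - (-3)·1.000) / (6) = -0.500
  γ = (-2 - (2)·1.000 - (1)·1.000) / (5) = -1.000
Iteration 2:
  α = (-2 - (3)·-0.500 - (4)·-1.000) / (11) = 0.318
  β = (-8 - (-2)·-0.818 - (-3)·-1.000) / (6) = -2.106
  γ = (-2 - (2)·-0.818 - (1)·-0.500) / (5) = 0.027
Iteration 3:
  α = (-2 - (3)·-2.106 - (4)·0.027) / (11) = 0.383
  β = (-8 - (-2)·0.318 - (-3)·0.027) / (6) = -1.214
  γ = (-2 - (2)·0.318 - (1)·-2.106) / (5) = -0.106
Residual b − A·x = (-2.147, -0.268, -1.022)

-0.268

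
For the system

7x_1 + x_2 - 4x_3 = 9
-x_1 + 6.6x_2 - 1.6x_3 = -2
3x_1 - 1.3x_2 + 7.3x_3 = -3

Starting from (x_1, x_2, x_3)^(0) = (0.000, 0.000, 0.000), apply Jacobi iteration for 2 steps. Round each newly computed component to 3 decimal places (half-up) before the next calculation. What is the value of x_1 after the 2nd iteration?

Iteration 1:
  x_1 = (9 - (1)·0.000 - (-4)·0.000) / (7) = 1.286
  x_2 = (-2 - (-1)·0.000 - (-1.6)·0.000) / (6.6) = -0.303
  x_3 = (-3 - (3)·0.000 - (-1.3)·0.000) / (7.3) = -0.411
Iteration 2:
  x_1 = (9 - (1)·-0.303 - (-4)·-0.411) / (7) = 1.094
  x_2 = (-2 - (-1)·1.286 - (-1.6)·-0.411) / (6.6) = -0.208
  x_3 = (-3 - (3)·1.286 - (-1.3)·-0.303) / (7.3) = -0.993

1.094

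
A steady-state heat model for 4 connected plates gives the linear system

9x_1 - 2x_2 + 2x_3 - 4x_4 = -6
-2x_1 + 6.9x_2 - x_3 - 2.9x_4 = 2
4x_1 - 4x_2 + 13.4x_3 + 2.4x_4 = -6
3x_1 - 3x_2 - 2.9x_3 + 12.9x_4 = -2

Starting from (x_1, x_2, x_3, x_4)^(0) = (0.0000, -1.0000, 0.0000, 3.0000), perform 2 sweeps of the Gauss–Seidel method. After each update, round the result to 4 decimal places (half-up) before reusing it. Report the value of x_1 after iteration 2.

Iteration 1:
  x_1 = (-6 - (-2)·-1.0000 - (2)·0.0000 - (-4)·3.0000) / (9) = 0.4444
  x_2 = (2 - (-2)·0.4444 - (-1)·0.0000 - (-2.9)·3.0000) / (6.9) = 1.6795
  x_3 = (-6 - (4)·0.4444 - (-4)·1.6795 - (2.4)·3.0000) / (13.4) = -0.6164
  x_4 = (-2 - (3)·0.4444 - (-3)·1.6795 - (-2.9)·-0.6164) / (12.9) = -0.0064
Iteration 2:
  x_1 = (-6 - (-2)·1.6795 - (2)·-0.6164 - (-4)·-0.0064) / (9) = -0.1593
  x_2 = (2 - (-2)·-0.1593 - (-1)·-0.6164 - (-2.9)·-0.0064) / (6.9) = 0.1517
  x_3 = (-6 - (4)·-0.1593 - (-4)·0.1517 - (2.4)·-0.0064) / (13.4) = -0.3538
  x_4 = (-2 - (3)·-0.1593 - (-3)·0.1517 - (-2.9)·-0.3538) / (12.9) = -0.1622

-0.1593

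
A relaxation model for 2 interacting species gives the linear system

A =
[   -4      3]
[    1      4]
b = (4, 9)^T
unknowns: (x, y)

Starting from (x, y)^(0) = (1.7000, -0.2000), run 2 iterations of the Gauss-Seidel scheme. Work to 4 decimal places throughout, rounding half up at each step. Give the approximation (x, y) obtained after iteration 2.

Iteration 1:
  x = (4 - (3)·-0.2000) / (-4) = -1.1500
  y = (9 - (1)·-1.1500) / (4) = 2.5375
Iteration 2:
  x = (4 - (3)·2.5375) / (-4) = 0.9031
  y = (9 - (1)·0.9031) / (4) = 2.0242

(0.9031, 2.0242)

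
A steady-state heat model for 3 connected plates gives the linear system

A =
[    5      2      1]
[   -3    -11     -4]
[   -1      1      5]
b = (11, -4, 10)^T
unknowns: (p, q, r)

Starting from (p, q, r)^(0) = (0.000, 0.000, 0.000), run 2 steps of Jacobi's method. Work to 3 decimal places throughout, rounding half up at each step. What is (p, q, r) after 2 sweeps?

(1.654, -0.964, 2.367)

Iteration 1:
  p = (11 - (2)·0.000 - (1)·0.000) / (5) = 2.200
  q = (-4 - (-3)·0.000 - (-4)·0.000) / (-11) = 0.364
  r = (10 - (-1)·0.000 - (1)·0.000) / (5) = 2.000
Iteration 2:
  p = (11 - (2)·0.364 - (1)·2.000) / (5) = 1.654
  q = (-4 - (-3)·2.200 - (-4)·2.000) / (-11) = -0.964
  r = (10 - (-1)·2.200 - (1)·0.364) / (5) = 2.367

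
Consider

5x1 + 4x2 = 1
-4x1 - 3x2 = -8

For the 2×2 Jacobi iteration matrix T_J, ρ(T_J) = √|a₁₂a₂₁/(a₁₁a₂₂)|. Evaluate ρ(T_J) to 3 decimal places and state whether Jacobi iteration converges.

1.033

a₁₂a₂₁/(a₁₁a₂₂) = (4)·(-4) / ((5)·(-3)) = 1.066667
ρ = √|1.066667| = √1.066667 = 1.033
ρ > 1, so Jacobi diverges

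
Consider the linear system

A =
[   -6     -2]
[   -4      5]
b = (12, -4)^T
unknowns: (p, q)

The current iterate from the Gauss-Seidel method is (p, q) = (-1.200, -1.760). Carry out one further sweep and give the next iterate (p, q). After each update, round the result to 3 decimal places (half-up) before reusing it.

(-1.413, -1.930)

One sweep:
  p = (12 - (-2)·-1.760) / (-6) = -1.413
  q = (-4 - (-4)·-1.413) / (5) = -1.930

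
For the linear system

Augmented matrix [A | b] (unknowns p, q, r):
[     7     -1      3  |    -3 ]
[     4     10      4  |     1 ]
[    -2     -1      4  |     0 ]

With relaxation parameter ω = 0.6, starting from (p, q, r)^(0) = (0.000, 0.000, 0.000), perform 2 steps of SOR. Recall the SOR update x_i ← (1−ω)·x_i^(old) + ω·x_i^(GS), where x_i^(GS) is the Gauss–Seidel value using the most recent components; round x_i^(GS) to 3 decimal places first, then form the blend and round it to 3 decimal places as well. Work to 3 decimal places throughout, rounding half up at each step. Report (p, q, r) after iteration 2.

(-0.334, 0.203, -0.093)

Iteration 1:
  p: GS value = (-3 - (-1)·0.000 - (3)·0.000) / (7) = -0.429;  p ← (1−ω)·0.000 + ω·-0.429 = -0.257
  q: GS value = (1 - (4)·-0.257 - (4)·0.000) / (10) = 0.203;  q ← (1−ω)·0.000 + ω·0.203 = 0.122
  r: GS value = (0 - (-2)·-0.257 - (-1)·0.122) / (4) = -0.098;  r ← (1−ω)·0.000 + ω·-0.098 = -0.059
Iteration 2:
  p: GS value = (-3 - (-1)·0.122 - (3)·-0.059) / (7) = -0.386;  p ← (1−ω)·-0.257 + ω·-0.386 = -0.334
  q: GS value = (1 - (4)·-0.334 - (4)·-0.059) / (10) = 0.257;  q ← (1−ω)·0.122 + ω·0.257 = 0.203
  r: GS value = (0 - (-2)·-0.334 - (-1)·0.203) / (4) = -0.116;  r ← (1−ω)·-0.059 + ω·-0.116 = -0.093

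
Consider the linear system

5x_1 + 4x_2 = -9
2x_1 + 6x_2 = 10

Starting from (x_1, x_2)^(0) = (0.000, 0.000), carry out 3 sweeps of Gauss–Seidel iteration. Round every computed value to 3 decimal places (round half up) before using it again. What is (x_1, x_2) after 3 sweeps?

Iteration 1:
  x_1 = (-9 - (4)·0.000) / (5) = -1.800
  x_2 = (10 - (2)·-1.800) / (6) = 2.267
Iteration 2:
  x_1 = (-9 - (4)·2.267) / (5) = -3.614
  x_2 = (10 - (2)·-3.614) / (6) = 2.871
Iteration 3:
  x_1 = (-9 - (4)·2.871) / (5) = -4.097
  x_2 = (10 - (2)·-4.097) / (6) = 3.032

(-4.097, 3.032)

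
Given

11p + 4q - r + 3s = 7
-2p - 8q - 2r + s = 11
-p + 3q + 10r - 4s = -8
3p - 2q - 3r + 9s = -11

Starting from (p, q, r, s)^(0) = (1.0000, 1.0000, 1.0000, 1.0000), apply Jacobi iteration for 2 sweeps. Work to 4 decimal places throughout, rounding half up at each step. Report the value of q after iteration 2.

-1.3727

Iteration 1:
  p = (7 - (4)·1.0000 - (-1)·1.0000 - (3)·1.0000) / (11) = 0.0909
  q = (11 - (-2)·1.0000 - (-2)·1.0000 - (1)·1.0000) / (-8) = -1.7500
  r = (-8 - (-1)·1.0000 - (3)·1.0000 - (-4)·1.0000) / (10) = -0.6000
  s = (-11 - (3)·1.0000 - (-2)·1.0000 - (-3)·1.0000) / (9) = -1.0000
Iteration 2:
  p = (7 - (4)·-1.7500 - (-1)·-0.6000 - (3)·-1.0000) / (11) = 1.4909
  q = (11 - (-2)·0.0909 - (-2)·-0.6000 - (1)·-1.0000) / (-8) = -1.3727
  r = (-8 - (-1)·0.0909 - (3)·-1.7500 - (-4)·-1.0000) / (10) = -0.6659
  s = (-11 - (3)·0.0909 - (-2)·-1.7500 - (-3)·-0.6000) / (9) = -1.8414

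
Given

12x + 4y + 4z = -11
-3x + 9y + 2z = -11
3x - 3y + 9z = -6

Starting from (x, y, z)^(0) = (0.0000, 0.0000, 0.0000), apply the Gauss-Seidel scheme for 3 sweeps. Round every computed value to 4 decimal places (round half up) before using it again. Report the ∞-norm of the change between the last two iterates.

Iteration 1:
  x = (-11 - (4)·0.0000 - (4)·0.0000) / (12) = -0.9167
  y = (-11 - (-3)·-0.9167 - (2)·0.0000) / (9) = -1.5278
  z = (-6 - (3)·-0.9167 - (-3)·-1.5278) / (9) = -0.8704
Iteration 2:
  x = (-11 - (4)·-1.5278 - (4)·-0.8704) / (12) = -0.1173
  y = (-11 - (-3)·-0.1173 - (2)·-0.8704) / (9) = -1.0679
  z = (-6 - (3)·-0.1173 - (-3)·-1.0679) / (9) = -0.9835
Iteration 3:
  x = (-11 - (4)·-1.0679 - (4)·-0.9835) / (12) = -0.2329
  y = (-11 - (-3)·-0.2329 - (2)·-0.9835) / (9) = -1.0813
  z = (-6 - (3)·-0.2329 - (-3)·-1.0813) / (9) = -0.9495
Change: (-0.1156, -0.0134, 0.0340) → max |·| = 0.1156

0.1156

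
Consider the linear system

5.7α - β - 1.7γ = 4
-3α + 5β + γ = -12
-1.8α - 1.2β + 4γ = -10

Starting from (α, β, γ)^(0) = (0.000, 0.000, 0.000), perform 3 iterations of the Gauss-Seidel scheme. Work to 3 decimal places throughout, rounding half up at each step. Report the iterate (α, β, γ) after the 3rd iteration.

(-0.671, -2.132, -3.442)

Iteration 1:
  α = (4 - (-1)·0.000 - (-1.7)·0.000) / (5.7) = 0.702
  β = (-12 - (-3)·0.702 - (1)·0.000) / (5) = -1.979
  γ = (-10 - (-1.8)·0.702 - (-1.2)·-1.979) / (4) = -2.778
Iteration 2:
  α = (4 - (-1)·-1.979 - (-1.7)·-2.778) / (5.7) = -0.474
  β = (-12 - (-3)·-0.474 - (1)·-2.778) / (5) = -2.129
  γ = (-10 - (-1.8)·-0.474 - (-1.2)·-2.129) / (4) = -3.352
Iteration 3:
  α = (4 - (-1)·-2.129 - (-1.7)·-3.352) / (5.7) = -0.671
  β = (-12 - (-3)·-0.671 - (1)·-3.352) / (5) = -2.132
  γ = (-10 - (-1.8)·-0.671 - (-1.2)·-2.132) / (4) = -3.442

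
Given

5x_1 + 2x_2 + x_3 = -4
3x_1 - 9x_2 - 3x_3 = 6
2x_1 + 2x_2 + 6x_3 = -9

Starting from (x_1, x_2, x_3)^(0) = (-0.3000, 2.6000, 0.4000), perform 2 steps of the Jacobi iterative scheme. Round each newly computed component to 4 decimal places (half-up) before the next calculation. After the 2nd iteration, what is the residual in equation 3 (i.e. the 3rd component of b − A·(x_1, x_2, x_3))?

-4.5644

Iteration 1:
  x_1 = (-4 - (2)·2.6000 - (1)·0.4000) / (5) = -1.9200
  x_2 = (6 - (3)·-0.3000 - (-3)·0.4000) / (-9) = -0.9000
  x_3 = (-9 - (2)·-0.3000 - (2)·2.6000) / (6) = -2.2667
Iteration 2:
  x_1 = (-4 - (2)·-0.9000 - (1)·-2.2667) / (5) = 0.0133
  x_2 = (6 - (3)·-1.9200 - (-3)·-2.2667) / (-9) = -0.5511
  x_3 = (-9 - (2)·-1.9200 - (2)·-0.9000) / (6) = -0.5600
Residual b − A·x = (-2.4043, -0.6798, -4.5644)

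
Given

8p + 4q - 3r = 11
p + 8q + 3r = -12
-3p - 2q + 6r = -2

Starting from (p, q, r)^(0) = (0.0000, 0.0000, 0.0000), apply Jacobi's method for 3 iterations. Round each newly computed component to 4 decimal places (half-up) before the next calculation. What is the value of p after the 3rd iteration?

Iteration 1:
  p = (11 - (4)·0.0000 - (-3)·0.0000) / (8) = 1.3750
  q = (-12 - (1)·0.0000 - (3)·0.0000) / (8) = -1.5000
  r = (-2 - (-3)·0.0000 - (-2)·0.0000) / (6) = -0.3333
Iteration 2:
  p = (11 - (4)·-1.5000 - (-3)·-0.3333) / (8) = 2.0000
  q = (-12 - (1)·1.3750 - (3)·-0.3333) / (8) = -1.5469
  r = (-2 - (-3)·1.3750 - (-2)·-1.5000) / (6) = -0.1458
Iteration 3:
  p = (11 - (4)·-1.5469 - (-3)·-0.1458) / (8) = 2.0938
  q = (-12 - (1)·2.0000 - (3)·-0.1458) / (8) = -1.6953
  r = (-2 - (-3)·2.0000 - (-2)·-1.5469) / (6) = 0.1510

2.0938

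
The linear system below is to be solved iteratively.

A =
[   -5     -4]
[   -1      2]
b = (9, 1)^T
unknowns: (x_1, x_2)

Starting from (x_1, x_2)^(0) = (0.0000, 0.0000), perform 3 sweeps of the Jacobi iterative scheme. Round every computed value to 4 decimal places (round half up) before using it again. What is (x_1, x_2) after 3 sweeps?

Iteration 1:
  x_1 = (9 - (-4)·0.0000) / (-5) = -1.8000
  x_2 = (1 - (-1)·0.0000) / (2) = 0.5000
Iteration 2:
  x_1 = (9 - (-4)·0.5000) / (-5) = -2.2000
  x_2 = (1 - (-1)·-1.8000) / (2) = -0.4000
Iteration 3:
  x_1 = (9 - (-4)·-0.4000) / (-5) = -1.4800
  x_2 = (1 - (-1)·-2.2000) / (2) = -0.6000

(-1.4800, -0.6000)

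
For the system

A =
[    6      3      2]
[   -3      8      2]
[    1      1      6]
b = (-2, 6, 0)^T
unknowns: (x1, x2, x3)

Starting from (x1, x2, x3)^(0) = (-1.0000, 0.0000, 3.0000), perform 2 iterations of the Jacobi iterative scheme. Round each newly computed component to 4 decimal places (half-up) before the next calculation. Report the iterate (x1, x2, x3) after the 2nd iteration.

Iteration 1:
  x1 = (-2 - (3)·0.0000 - (2)·3.0000) / (6) = -1.3333
  x2 = (6 - (-3)·-1.0000 - (2)·3.0000) / (8) = -0.3750
  x3 = (0 - (1)·-1.0000 - (1)·0.0000) / (6) = 0.1667
Iteration 2:
  x1 = (-2 - (3)·-0.3750 - (2)·0.1667) / (6) = -0.2014
  x2 = (6 - (-3)·-1.3333 - (2)·0.1667) / (8) = 0.2083
  x3 = (0 - (1)·-1.3333 - (1)·-0.3750) / (6) = 0.2847

(-0.2014, 0.2083, 0.2847)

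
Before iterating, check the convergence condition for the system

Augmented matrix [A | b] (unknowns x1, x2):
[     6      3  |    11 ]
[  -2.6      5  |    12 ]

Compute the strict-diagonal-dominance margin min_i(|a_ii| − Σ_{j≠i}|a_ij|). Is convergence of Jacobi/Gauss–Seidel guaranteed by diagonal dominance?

2.4

row 1: |6| − (3) = 3
row 2: |5| − (2.6) = 2.4
minimum over rows = 2.4 → strictly diagonally dominant (convergence guaranteed)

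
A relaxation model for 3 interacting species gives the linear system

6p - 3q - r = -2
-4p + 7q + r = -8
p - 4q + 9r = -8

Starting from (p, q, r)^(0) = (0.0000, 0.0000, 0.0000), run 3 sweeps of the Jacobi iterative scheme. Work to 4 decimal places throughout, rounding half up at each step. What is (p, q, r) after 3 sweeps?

(-1.1631, -1.5503, -1.3080)

Iteration 1:
  p = (-2 - (-3)·0.0000 - (-1)·0.0000) / (6) = -0.3333
  q = (-8 - (-4)·0.0000 - (1)·0.0000) / (7) = -1.1429
  r = (-8 - (1)·0.0000 - (-4)·0.0000) / (9) = -0.8889
Iteration 2:
  p = (-2 - (-3)·-1.1429 - (-1)·-0.8889) / (6) = -1.0529
  q = (-8 - (-4)·-0.3333 - (1)·-0.8889) / (7) = -1.2063
  r = (-8 - (1)·-0.3333 - (-4)·-1.1429) / (9) = -1.3598
Iteration 3:
  p = (-2 - (-3)·-1.2063 - (-1)·-1.3598) / (6) = -1.1631
  q = (-8 - (-4)·-1.0529 - (1)·-1.3598) / (7) = -1.5503
  r = (-8 - (1)·-1.0529 - (-4)·-1.2063) / (9) = -1.3080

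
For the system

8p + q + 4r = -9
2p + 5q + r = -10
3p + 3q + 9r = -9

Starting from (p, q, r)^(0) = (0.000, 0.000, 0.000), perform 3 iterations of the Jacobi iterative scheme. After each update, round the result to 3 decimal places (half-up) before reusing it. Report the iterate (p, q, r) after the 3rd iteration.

Iteration 1:
  p = (-9 - (1)·0.000 - (4)·0.000) / (8) = -1.125
  q = (-10 - (2)·0.000 - (1)·0.000) / (5) = -2.000
  r = (-9 - (3)·0.000 - (3)·0.000) / (9) = -1.000
Iteration 2:
  p = (-9 - (1)·-2.000 - (4)·-1.000) / (8) = -0.375
  q = (-10 - (2)·-1.125 - (1)·-1.000) / (5) = -1.350
  r = (-9 - (3)·-1.125 - (3)·-2.000) / (9) = 0.042
Iteration 3:
  p = (-9 - (1)·-1.350 - (4)·0.042) / (8) = -0.977
  q = (-10 - (2)·-0.375 - (1)·0.042) / (5) = -1.858
  r = (-9 - (3)·-0.375 - (3)·-1.350) / (9) = -0.425

(-0.977, -1.858, -0.425)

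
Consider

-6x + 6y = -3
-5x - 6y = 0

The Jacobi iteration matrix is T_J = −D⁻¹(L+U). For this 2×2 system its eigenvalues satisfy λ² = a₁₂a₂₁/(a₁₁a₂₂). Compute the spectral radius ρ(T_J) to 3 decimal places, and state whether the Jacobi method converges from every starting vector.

0.913

a₁₂a₂₁/(a₁₁a₂₂) = (6)·(-5) / ((-6)·(-6)) = -0.833333
ρ = √|-0.833333| = √0.833333 = 0.913
ρ < 1, so Jacobi converges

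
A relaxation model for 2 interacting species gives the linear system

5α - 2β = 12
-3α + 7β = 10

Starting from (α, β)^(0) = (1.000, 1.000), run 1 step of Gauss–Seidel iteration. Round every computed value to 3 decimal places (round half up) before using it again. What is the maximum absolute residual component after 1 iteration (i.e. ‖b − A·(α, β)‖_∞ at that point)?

3.258

Iteration 1:
  α = (12 - (-2)·1.000) / (5) = 2.800
  β = (10 - (-3)·2.800) / (7) = 2.629
Residual b − A·x = (3.258, -0.003); ∞-norm = 3.258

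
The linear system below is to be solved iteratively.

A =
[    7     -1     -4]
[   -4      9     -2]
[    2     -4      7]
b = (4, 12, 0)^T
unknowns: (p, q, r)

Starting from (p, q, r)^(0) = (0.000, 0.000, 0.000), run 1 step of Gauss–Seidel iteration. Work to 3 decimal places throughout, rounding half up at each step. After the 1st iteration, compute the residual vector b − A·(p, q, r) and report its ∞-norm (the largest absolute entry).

4.566

Iteration 1:
  p = (4 - (-1)·0.000 - (-4)·0.000) / (7) = 0.571
  q = (12 - (-4)·0.571 - (-2)·0.000) / (9) = 1.587
  r = (0 - (2)·0.571 - (-4)·1.587) / (7) = 0.744
Residual b − A·x = (4.566, 1.489, -0.002); ∞-norm = 4.566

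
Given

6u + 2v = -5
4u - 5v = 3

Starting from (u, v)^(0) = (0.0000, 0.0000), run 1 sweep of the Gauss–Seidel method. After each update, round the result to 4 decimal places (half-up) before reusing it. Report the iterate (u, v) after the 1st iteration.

(-0.8333, -1.2666)

Iteration 1:
  u = (-5 - (2)·0.0000) / (6) = -0.8333
  v = (3 - (4)·-0.8333) / (-5) = -1.2666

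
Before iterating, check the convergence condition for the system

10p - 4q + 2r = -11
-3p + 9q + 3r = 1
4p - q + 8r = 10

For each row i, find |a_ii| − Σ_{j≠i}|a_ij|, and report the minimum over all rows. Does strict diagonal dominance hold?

3

row 1: |10| − (4+2) = 4
row 2: |9| − (3+3) = 3
row 3: |8| − (4+1) = 3
minimum over rows = 3 → strictly diagonally dominant (convergence guaranteed)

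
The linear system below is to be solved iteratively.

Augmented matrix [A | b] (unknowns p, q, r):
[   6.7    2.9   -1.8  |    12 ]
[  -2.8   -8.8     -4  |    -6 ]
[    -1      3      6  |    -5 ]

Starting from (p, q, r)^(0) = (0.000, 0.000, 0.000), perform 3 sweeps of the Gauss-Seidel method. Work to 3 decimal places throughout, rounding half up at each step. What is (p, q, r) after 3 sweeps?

(1.385, 0.601, -0.903)

Iteration 1:
  p = (12 - (2.9)·0.000 - (-1.8)·0.000) / (6.7) = 1.791
  q = (-6 - (-2.8)·1.791 - (-4)·0.000) / (-8.8) = 0.112
  r = (-5 - (-1)·1.791 - (3)·0.112) / (6) = -0.591
Iteration 2:
  p = (12 - (2.9)·0.112 - (-1.8)·-0.591) / (6.7) = 1.584
  q = (-6 - (-2.8)·1.584 - (-4)·-0.591) / (-8.8) = 0.446
  r = (-5 - (-1)·1.584 - (3)·0.446) / (6) = -0.792
Iteration 3:
  p = (12 - (2.9)·0.446 - (-1.8)·-0.792) / (6.7) = 1.385
  q = (-6 - (-2.8)·1.385 - (-4)·-0.792) / (-8.8) = 0.601
  r = (-5 - (-1)·1.385 - (3)·0.601) / (6) = -0.903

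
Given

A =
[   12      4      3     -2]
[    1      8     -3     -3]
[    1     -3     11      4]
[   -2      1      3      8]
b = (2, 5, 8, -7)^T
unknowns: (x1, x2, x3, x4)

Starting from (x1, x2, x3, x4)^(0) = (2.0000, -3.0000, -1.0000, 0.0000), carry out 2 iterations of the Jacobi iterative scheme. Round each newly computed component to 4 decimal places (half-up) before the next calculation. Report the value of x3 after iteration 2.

Iteration 1:
  x1 = (2 - (4)·-3.0000 - (3)·-1.0000 - (-2)·0.0000) / (12) = 1.4167
  x2 = (5 - (1)·2.0000 - (-3)·-1.0000 - (-3)·0.0000) / (8) = 0.0000
  x3 = (8 - (1)·2.0000 - (-3)·-3.0000 - (4)·0.0000) / (11) = -0.2727
  x4 = (-7 - (-2)·2.0000 - (1)·-3.0000 - (3)·-1.0000) / (8) = 0.3750
Iteration 2:
  x1 = (2 - (4)·0.0000 - (3)·-0.2727 - (-2)·0.3750) / (12) = 0.2973
  x2 = (5 - (1)·1.4167 - (-3)·-0.2727 - (-3)·0.3750) / (8) = 0.4863
  x3 = (8 - (1)·1.4167 - (-3)·0.0000 - (4)·0.3750) / (11) = 0.4621
  x4 = (-7 - (-2)·1.4167 - (1)·0.0000 - (3)·-0.2727) / (8) = -0.4186

0.4621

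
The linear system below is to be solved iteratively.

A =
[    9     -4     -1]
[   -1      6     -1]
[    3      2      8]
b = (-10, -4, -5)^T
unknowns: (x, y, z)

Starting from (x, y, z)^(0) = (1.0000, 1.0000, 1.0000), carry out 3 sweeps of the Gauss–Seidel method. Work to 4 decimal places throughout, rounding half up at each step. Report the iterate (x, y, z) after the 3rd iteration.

(-1.5160, -0.8963, 0.1676)

Iteration 1:
  x = (-10 - (-4)·1.0000 - (-1)·1.0000) / (9) = -0.5556
  y = (-4 - (-1)·-0.5556 - (-1)·1.0000) / (6) = -0.5926
  z = (-5 - (3)·-0.5556 - (2)·-0.5926) / (8) = -0.2685
Iteration 2:
  x = (-10 - (-4)·-0.5926 - (-1)·-0.2685) / (9) = -1.4043
  y = (-4 - (-1)·-1.4043 - (-1)·-0.2685) / (6) = -0.9455
  z = (-5 - (3)·-1.4043 - (2)·-0.9455) / (8) = 0.1380
Iteration 3:
  x = (-10 - (-4)·-0.9455 - (-1)·0.1380) / (9) = -1.5160
  y = (-4 - (-1)·-1.5160 - (-1)·0.1380) / (6) = -0.8963
  z = (-5 - (3)·-1.5160 - (2)·-0.8963) / (8) = 0.1676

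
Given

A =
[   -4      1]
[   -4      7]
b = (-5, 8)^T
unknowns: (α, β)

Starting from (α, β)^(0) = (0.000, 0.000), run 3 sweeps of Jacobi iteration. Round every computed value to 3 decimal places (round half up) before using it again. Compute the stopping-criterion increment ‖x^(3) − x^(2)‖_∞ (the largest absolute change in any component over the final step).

0.178

Iteration 1:
  α = (-5 - (1)·0.000) / (-4) = 1.250
  β = (8 - (-4)·0.000) / (7) = 1.143
Iteration 2:
  α = (-5 - (1)·1.143) / (-4) = 1.536
  β = (8 - (-4)·1.250) / (7) = 1.857
Iteration 3:
  α = (-5 - (1)·1.857) / (-4) = 1.714
  β = (8 - (-4)·1.536) / (7) = 2.021
Change: (0.178, 0.164) → max |·| = 0.178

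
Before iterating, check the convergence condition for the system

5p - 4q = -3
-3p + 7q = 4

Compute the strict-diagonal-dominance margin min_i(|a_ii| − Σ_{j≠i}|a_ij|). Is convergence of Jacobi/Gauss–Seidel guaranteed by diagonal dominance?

1

row 1: |5| − (4) = 1
row 2: |7| − (3) = 4
minimum over rows = 1 → strictly diagonally dominant (convergence guaranteed)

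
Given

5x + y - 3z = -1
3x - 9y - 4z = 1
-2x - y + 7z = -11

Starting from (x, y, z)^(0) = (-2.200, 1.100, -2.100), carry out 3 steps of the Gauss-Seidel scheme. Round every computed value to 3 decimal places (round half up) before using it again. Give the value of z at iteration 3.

-1.939

Iteration 1:
  x = (-1 - (1)·1.100 - (-3)·-2.100) / (5) = -1.680
  y = (1 - (3)·-1.680 - (-4)·-2.100) / (-9) = 0.262
  z = (-11 - (-2)·-1.680 - (-1)·0.262) / (7) = -2.014
Iteration 2:
  x = (-1 - (1)·0.262 - (-3)·-2.014) / (5) = -1.461
  y = (1 - (3)·-1.461 - (-4)·-2.014) / (-9) = 0.297
  z = (-11 - (-2)·-1.461 - (-1)·0.297) / (7) = -1.946
Iteration 3:
  x = (-1 - (1)·0.297 - (-3)·-1.946) / (5) = -1.427
  y = (1 - (3)·-1.427 - (-4)·-1.946) / (-9) = 0.278
  z = (-11 - (-2)·-1.427 - (-1)·0.278) / (7) = -1.939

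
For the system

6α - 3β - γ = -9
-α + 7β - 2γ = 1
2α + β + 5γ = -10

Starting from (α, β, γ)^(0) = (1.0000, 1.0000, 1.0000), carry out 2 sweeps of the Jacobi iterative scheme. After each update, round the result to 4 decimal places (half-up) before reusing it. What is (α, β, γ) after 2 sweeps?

(-1.6476, -0.7190, -1.7810)

Iteration 1:
  α = (-9 - (-3)·1.0000 - (-1)·1.0000) / (6) = -0.8333
  β = (1 - (-1)·1.0000 - (-2)·1.0000) / (7) = 0.5714
  γ = (-10 - (2)·1.0000 - (1)·1.0000) / (5) = -2.6000
Iteration 2:
  α = (-9 - (-3)·0.5714 - (-1)·-2.6000) / (6) = -1.6476
  β = (1 - (-1)·-0.8333 - (-2)·-2.6000) / (7) = -0.7190
  γ = (-10 - (2)·-0.8333 - (1)·0.5714) / (5) = -1.7810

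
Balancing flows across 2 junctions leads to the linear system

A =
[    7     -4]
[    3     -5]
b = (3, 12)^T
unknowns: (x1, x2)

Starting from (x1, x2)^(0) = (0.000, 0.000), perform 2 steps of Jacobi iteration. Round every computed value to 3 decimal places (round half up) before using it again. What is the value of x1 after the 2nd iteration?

-0.943

Iteration 1:
  x1 = (3 - (-4)·0.000) / (7) = 0.429
  x2 = (12 - (3)·0.000) / (-5) = -2.400
Iteration 2:
  x1 = (3 - (-4)·-2.400) / (7) = -0.943
  x2 = (12 - (3)·0.429) / (-5) = -2.143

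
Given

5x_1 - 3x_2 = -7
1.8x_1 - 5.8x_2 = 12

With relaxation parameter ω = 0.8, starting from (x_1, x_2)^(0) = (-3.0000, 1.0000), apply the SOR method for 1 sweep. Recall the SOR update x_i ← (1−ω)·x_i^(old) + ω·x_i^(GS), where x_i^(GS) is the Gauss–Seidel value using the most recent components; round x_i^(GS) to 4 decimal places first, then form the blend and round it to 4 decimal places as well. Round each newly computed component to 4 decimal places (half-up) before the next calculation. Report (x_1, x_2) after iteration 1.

(-1.2400, -1.7630)

Iteration 1:
  x_1: GS value = (-7 - (-3)·1.0000) / (5) = -0.8000;  x_1 ← (1−ω)·-3.0000 + ω·-0.8000 = -1.2400
  x_2: GS value = (12 - (1.8)·-1.2400) / (-5.8) = -2.4538;  x_2 ← (1−ω)·1.0000 + ω·-2.4538 = -1.7630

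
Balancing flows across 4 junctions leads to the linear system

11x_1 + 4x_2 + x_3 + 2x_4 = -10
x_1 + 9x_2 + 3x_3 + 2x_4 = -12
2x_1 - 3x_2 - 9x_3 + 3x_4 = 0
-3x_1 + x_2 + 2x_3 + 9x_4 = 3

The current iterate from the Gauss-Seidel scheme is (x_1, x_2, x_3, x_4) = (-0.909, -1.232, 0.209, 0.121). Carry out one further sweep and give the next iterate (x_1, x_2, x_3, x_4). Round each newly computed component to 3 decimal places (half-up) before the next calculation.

One sweep:
  x_1 = (-10 - (4)·-1.232 - (1)·0.209 - (2)·0.121) / (11) = -0.502
  x_2 = (-12 - (1)·-0.502 - (3)·0.209 - (2)·0.121) / (9) = -1.374
  x_3 = (0 - (2)·-0.502 - (-3)·-1.374 - (3)·0.121) / (-9) = 0.387
  x_4 = (3 - (-3)·-0.502 - (1)·-1.374 - (2)·0.387) / (9) = 0.233

(-0.502, -1.374, 0.387, 0.233)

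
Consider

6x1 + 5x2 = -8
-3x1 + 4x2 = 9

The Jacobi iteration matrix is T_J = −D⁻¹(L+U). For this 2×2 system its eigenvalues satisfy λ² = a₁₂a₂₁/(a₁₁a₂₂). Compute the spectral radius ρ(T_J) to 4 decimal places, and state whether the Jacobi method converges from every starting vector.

a₁₂a₂₁/(a₁₁a₂₂) = (5)·(-3) / ((6)·(4)) = -0.625000
ρ = √|-0.625000| = √0.625000 = 0.7906
ρ < 1, so Jacobi converges

0.7906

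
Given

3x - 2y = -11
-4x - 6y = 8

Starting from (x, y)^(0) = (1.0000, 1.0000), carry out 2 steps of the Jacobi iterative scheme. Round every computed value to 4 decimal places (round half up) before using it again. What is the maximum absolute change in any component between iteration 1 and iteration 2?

2.6667

Iteration 1:
  x = (-11 - (-2)·1.0000) / (3) = -3.0000
  y = (8 - (-4)·1.0000) / (-6) = -2.0000
Iteration 2:
  x = (-11 - (-2)·-2.0000) / (3) = -5.0000
  y = (8 - (-4)·-3.0000) / (-6) = 0.6667
Change: (-2.0000, 2.6667) → max |·| = 2.6667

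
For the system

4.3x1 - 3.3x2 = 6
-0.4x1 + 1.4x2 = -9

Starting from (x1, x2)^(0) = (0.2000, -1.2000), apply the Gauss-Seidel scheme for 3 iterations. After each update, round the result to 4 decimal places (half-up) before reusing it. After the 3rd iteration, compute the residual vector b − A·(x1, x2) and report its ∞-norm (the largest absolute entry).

Iteration 1:
  x1 = (6 - (-3.3)·-1.2000) / (4.3) = 0.4744
  x2 = (-9 - (-0.4)·0.4744) / (1.4) = -6.2930
Iteration 2:
  x1 = (6 - (-3.3)·-6.2930) / (4.3) = -3.4342
  x2 = (-9 - (-0.4)·-3.4342) / (1.4) = -7.4098
Iteration 3:
  x1 = (6 - (-3.3)·-7.4098) / (4.3) = -4.2912
  x2 = (-9 - (-0.4)·-4.2912) / (1.4) = -7.6546
Residual b − A·x = (-0.8080, 0.0000); ∞-norm = 0.8080

0.8080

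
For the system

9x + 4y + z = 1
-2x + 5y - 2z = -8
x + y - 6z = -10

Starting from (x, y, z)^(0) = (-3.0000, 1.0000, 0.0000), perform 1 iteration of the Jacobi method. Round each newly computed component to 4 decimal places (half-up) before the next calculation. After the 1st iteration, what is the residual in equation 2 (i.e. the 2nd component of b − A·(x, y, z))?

8.0000

Iteration 1:
  x = (1 - (4)·1.0000 - (1)·0.0000) / (9) = -0.3333
  y = (-8 - (-2)·-3.0000 - (-2)·0.0000) / (5) = -2.8000
  z = (-10 - (1)·-3.0000 - (1)·1.0000) / (-6) = 1.3333
Residual b − A·x = (13.8664, 8.0000, 1.1331)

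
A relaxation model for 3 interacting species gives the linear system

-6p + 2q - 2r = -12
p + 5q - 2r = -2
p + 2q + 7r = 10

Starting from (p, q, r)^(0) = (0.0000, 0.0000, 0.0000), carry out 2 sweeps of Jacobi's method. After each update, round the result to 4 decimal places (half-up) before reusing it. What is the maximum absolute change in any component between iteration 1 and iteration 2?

0.6095

Iteration 1:
  p = (-12 - (2)·0.0000 - (-2)·0.0000) / (-6) = 2.0000
  q = (-2 - (1)·0.0000 - (-2)·0.0000) / (5) = -0.4000
  r = (10 - (1)·0.0000 - (2)·0.0000) / (7) = 1.4286
Iteration 2:
  p = (-12 - (2)·-0.4000 - (-2)·1.4286) / (-6) = 1.3905
  q = (-2 - (1)·2.0000 - (-2)·1.4286) / (5) = -0.2286
  r = (10 - (1)·2.0000 - (2)·-0.4000) / (7) = 1.2571
Change: (-0.6095, 0.1714, -0.1715) → max |·| = 0.6095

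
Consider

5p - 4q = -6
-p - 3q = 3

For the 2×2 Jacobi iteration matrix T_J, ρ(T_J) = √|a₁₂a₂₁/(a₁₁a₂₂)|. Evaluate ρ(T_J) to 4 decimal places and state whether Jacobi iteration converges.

a₁₂a₂₁/(a₁₁a₂₂) = (-4)·(-1) / ((5)·(-3)) = -0.266667
ρ = √|-0.266667| = √0.266667 = 0.5164
ρ < 1, so Jacobi converges

0.5164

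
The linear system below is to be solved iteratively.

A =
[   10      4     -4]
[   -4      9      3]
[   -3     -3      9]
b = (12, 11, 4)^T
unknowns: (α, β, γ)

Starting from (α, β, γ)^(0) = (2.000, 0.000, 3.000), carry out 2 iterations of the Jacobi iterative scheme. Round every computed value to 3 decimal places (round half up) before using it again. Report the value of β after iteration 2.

Iteration 1:
  α = (12 - (4)·0.000 - (-4)·3.000) / (10) = 2.400
  β = (11 - (-4)·2.000 - (3)·3.000) / (9) = 1.111
  γ = (4 - (-3)·2.000 - (-3)·0.000) / (9) = 1.111
Iteration 2:
  α = (12 - (4)·1.111 - (-4)·1.111) / (10) = 1.200
  β = (11 - (-4)·2.400 - (3)·1.111) / (9) = 1.919
  γ = (4 - (-3)·2.400 - (-3)·1.111) / (9) = 1.615

1.919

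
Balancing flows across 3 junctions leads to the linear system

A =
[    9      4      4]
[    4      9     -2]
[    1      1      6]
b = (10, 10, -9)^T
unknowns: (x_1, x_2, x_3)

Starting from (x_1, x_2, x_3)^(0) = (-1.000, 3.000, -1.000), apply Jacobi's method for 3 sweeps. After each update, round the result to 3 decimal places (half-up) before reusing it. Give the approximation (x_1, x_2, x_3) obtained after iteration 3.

(1.624, 0.128, -1.823)

Iteration 1:
  x_1 = (10 - (4)·3.000 - (4)·-1.000) / (9) = 0.222
  x_2 = (10 - (4)·-1.000 - (-2)·-1.000) / (9) = 1.333
  x_3 = (-9 - (1)·-1.000 - (1)·3.000) / (6) = -1.833
Iteration 2:
  x_1 = (10 - (4)·1.333 - (4)·-1.833) / (9) = 1.333
  x_2 = (10 - (4)·0.222 - (-2)·-1.833) / (9) = 0.605
  x_3 = (-9 - (1)·0.222 - (1)·1.333) / (6) = -1.759
Iteration 3:
  x_1 = (10 - (4)·0.605 - (4)·-1.759) / (9) = 1.624
  x_2 = (10 - (4)·1.333 - (-2)·-1.759) / (9) = 0.128
  x_3 = (-9 - (1)·1.333 - (1)·0.605) / (6) = -1.823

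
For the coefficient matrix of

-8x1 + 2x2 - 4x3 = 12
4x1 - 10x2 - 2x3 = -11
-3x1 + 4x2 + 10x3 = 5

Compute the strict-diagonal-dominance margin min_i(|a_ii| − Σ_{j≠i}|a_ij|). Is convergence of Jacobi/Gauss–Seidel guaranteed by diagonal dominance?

2

row 1: |-8| − (2+4) = 2
row 2: |-10| − (4+2) = 4
row 3: |10| − (3+4) = 3
minimum over rows = 2 → strictly diagonally dominant (convergence guaranteed)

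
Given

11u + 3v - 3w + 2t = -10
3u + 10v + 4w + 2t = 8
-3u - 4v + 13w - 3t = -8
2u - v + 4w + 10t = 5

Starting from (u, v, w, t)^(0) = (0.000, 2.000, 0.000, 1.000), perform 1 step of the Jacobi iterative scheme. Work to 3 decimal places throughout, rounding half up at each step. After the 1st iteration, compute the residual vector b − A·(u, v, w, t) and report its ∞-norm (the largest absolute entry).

Iteration 1:
  u = (-10 - (3)·2.000 - (-3)·0.000 - (2)·1.000) / (11) = -1.636
  v = (8 - (3)·0.000 - (4)·0.000 - (2)·1.000) / (10) = 0.600
  w = (-8 - (-3)·0.000 - (-4)·2.000 - (-3)·1.000) / (13) = 0.231
  t = (5 - (2)·0.000 - (-1)·2.000 - (4)·0.000) / (10) = 0.700
Residual b − A·x = (5.489, 4.584, -11.411, 0.948); ∞-norm = 11.411

11.411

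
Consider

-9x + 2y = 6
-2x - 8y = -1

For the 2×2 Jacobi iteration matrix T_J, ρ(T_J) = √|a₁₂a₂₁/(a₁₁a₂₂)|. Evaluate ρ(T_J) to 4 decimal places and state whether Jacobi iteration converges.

a₁₂a₂₁/(a₁₁a₂₂) = (2)·(-2) / ((-9)·(-8)) = -0.055556
ρ = √|-0.055556| = √0.055556 = 0.2357
ρ < 1, so Jacobi converges

0.2357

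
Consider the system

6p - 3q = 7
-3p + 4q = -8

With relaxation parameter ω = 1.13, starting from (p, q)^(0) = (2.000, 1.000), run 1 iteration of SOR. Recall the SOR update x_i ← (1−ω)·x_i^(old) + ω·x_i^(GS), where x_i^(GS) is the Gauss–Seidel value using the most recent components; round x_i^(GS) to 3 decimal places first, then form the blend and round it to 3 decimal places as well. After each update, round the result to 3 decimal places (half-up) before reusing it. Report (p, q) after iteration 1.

Iteration 1:
  p: GS value = (7 - (-3)·1.000) / (6) = 1.667;  p ← (1−ω)·2.000 + ω·1.667 = 1.624
  q: GS value = (-8 - (-3)·1.624) / (4) = -0.782;  q ← (1−ω)·1.000 + ω·-0.782 = -1.014

(1.624, -1.014)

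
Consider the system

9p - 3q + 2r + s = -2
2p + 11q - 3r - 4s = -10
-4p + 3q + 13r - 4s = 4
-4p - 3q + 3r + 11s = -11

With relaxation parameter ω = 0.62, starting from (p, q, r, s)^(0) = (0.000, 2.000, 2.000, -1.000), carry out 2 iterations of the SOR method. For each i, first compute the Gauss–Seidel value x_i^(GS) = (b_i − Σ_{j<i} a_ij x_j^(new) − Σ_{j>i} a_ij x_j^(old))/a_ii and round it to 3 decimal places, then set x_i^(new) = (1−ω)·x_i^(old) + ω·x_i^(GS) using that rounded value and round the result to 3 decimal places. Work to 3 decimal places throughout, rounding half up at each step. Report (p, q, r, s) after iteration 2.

(-0.077, -0.555, 0.331, -1.189)

Iteration 1:
  p: GS value = (-2 - (-3)·2.000 - (2)·2.000 - (1)·-1.000) / (9) = 0.111;  p ← (1−ω)·0.000 + ω·0.111 = 0.069
  q: GS value = (-10 - (2)·0.069 - (-3)·2.000 - (-4)·-1.000) / (11) = -0.740;  q ← (1−ω)·2.000 + ω·-0.740 = 0.301
  r: GS value = (4 - (-4)·0.069 - (3)·0.301 - (-4)·-1.000) / (13) = -0.048;  r ← (1−ω)·2.000 + ω·-0.048 = 0.730
  s: GS value = (-11 - (-4)·0.069 - (-3)·0.301 - (3)·0.730) / (11) = -1.092;  s ← (1−ω)·-1.000 + ω·-1.092 = -1.057
Iteration 2:
  p: GS value = (-2 - (-3)·0.301 - (2)·0.730 - (1)·-1.057) / (9) = -0.167;  p ← (1−ω)·0.069 + ω·-0.167 = -0.077
  q: GS value = (-10 - (2)·-0.077 - (-3)·0.730 - (-4)·-1.057) / (11) = -1.080;  q ← (1−ω)·0.301 + ω·-1.080 = -0.555
  r: GS value = (4 - (-4)·-0.077 - (3)·-0.555 - (-4)·-1.057) / (13) = 0.087;  r ← (1−ω)·0.730 + ω·0.087 = 0.331
  s: GS value = (-11 - (-4)·-0.077 - (-3)·-0.555 - (3)·0.331) / (11) = -1.270;  s ← (1−ω)·-1.057 + ω·-1.270 = -1.189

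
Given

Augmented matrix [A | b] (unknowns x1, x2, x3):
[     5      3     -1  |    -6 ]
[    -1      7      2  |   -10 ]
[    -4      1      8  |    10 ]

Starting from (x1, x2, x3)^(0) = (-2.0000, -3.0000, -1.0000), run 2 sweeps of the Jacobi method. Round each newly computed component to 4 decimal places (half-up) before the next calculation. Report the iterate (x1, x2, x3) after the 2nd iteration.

Iteration 1:
  x1 = (-6 - (3)·-3.0000 - (-1)·-1.0000) / (5) = 0.4000
  x2 = (-10 - (-1)·-2.0000 - (2)·-1.0000) / (7) = -1.4286
  x3 = (10 - (-4)·-2.0000 - (1)·-3.0000) / (8) = 0.6250
Iteration 2:
  x1 = (-6 - (3)·-1.4286 - (-1)·0.6250) / (5) = -0.2178
  x2 = (-10 - (-1)·0.4000 - (2)·0.6250) / (7) = -1.5500
  x3 = (10 - (-4)·0.4000 - (1)·-1.4286) / (8) = 1.6286

(-0.2178, -1.5500, 1.6286)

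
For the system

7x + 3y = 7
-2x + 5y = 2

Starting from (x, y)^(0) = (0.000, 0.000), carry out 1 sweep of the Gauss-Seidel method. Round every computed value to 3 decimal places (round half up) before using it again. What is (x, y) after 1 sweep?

(1.000, 0.800)

Iteration 1:
  x = (7 - (3)·0.000) / (7) = 1.000
  y = (2 - (-2)·1.000) / (5) = 0.800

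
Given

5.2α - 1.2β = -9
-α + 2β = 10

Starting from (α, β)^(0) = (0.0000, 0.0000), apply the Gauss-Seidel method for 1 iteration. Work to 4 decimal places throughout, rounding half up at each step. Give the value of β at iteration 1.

Iteration 1:
  α = (-9 - (-1.2)·0.0000) / (5.2) = -1.7308
  β = (10 - (-1)·-1.7308) / (2) = 4.1346

4.1346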